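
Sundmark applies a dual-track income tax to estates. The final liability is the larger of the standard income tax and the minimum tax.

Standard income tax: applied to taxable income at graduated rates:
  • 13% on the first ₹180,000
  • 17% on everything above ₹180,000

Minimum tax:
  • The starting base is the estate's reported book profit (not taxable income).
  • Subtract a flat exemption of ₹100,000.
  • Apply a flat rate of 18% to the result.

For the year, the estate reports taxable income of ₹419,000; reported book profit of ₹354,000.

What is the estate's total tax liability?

Minimum tax:
  Base (reported book profit): ₹354,000
  Less exemption ₹100,000 → base ₹254,000
  ₹254,000 × 18% = ₹45,720

Standard income tax:
  ₹180,000 × 13% = ₹23,400
  ₹239,000 × 17% = ₹40,630
  → ₹64,030

₹64,030 > ₹45,720, so the standard income tax governs.

₹64,030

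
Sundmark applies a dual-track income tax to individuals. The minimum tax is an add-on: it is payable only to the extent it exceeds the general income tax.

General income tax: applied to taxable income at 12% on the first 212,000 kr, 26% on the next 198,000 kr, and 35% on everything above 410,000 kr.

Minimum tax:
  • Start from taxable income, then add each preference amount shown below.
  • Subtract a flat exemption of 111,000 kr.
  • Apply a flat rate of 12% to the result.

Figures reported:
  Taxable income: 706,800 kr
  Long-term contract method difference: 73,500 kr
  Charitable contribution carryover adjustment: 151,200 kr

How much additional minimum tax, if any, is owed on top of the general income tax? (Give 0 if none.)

0 kr

General income tax:
  212,000 kr × 12% = 25,440 kr
  198,000 kr × 26% = 51,480 kr
  296,800 kr × 35% = 103,880 kr
  → 180,800 kr

Minimum tax:
  Adjusted income: 706,800 kr + 73,500 kr + 151,200 kr = 931,500 kr
  Less exemption 111,000 kr → base 820,500 kr
  820,500 kr × 12% = 98,460 kr

98,460 kr ≤ 180,800 kr, so no add-on is due.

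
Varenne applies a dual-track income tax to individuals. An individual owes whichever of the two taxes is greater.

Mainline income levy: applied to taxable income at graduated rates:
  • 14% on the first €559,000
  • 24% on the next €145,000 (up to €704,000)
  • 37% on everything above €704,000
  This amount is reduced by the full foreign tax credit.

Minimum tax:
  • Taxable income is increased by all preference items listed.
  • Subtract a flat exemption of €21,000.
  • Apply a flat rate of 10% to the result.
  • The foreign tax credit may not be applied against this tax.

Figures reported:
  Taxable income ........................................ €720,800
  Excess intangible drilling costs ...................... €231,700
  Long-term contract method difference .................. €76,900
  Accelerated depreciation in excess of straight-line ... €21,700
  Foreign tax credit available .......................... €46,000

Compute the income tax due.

€103,010

Mainline income levy:
  €559,000 × 14% = €78,260
  €145,000 × 24% = €34,800
  €16,800 × 37% = €6,216
  → €119,276
  Less foreign tax credit €46,000 → €73,276

Minimum tax:
  Adjusted income: €720,800 + €231,700 + €76,900 + €21,700 = €1,051,100
  Less exemption €21,000 → base €1,030,100
  €1,030,100 × 10% = €103,010

€103,010 > €73,276, so the minimum tax is the binding amount.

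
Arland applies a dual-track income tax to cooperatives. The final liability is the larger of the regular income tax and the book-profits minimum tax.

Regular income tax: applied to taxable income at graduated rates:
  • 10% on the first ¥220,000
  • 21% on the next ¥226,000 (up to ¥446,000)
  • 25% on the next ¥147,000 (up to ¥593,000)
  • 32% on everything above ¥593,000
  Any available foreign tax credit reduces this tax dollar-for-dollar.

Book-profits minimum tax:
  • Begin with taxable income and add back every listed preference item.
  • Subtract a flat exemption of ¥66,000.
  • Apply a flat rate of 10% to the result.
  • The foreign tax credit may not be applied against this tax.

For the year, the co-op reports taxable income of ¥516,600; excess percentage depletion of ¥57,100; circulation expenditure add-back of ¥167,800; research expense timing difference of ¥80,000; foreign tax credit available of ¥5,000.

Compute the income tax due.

Book-profits minimum tax:
  Adjusted income: ¥516,600 + ¥57,100 + ¥167,800 + ¥80,000 = ¥821,500
  Less exemption ¥66,000 → base ¥755,500
  ¥755,500 × 10% = ¥75,550

Regular income tax:
  ¥220,000 × 10% = ¥22,000
  ¥226,000 × 21% = ¥47,460
  ¥70,600 × 25% = ¥17,650
  → ¥87,110
  Less foreign tax credit ¥5,000 → ¥82,110

¥82,110 > ¥75,550, so the regular income tax governs.

¥82,110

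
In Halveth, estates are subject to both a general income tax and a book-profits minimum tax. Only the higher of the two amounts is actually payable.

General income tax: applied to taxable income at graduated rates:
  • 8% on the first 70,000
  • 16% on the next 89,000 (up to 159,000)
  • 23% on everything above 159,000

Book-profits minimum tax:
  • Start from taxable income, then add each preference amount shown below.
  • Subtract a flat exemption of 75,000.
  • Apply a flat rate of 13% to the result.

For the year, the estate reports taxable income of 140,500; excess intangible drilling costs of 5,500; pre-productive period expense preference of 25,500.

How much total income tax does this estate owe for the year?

16,880

General income tax:
  70,000 × 8% = 5,600
  70,500 × 16% = 11,280
  → 16,880

Book-profits minimum tax:
  Adjusted income: 140,500 + 5,500 + 25,500 = 171,500
  Less exemption 75,000 → base 96,500
  96,500 × 13% = 12,545

16,880 > 12,545, so the general income tax governs.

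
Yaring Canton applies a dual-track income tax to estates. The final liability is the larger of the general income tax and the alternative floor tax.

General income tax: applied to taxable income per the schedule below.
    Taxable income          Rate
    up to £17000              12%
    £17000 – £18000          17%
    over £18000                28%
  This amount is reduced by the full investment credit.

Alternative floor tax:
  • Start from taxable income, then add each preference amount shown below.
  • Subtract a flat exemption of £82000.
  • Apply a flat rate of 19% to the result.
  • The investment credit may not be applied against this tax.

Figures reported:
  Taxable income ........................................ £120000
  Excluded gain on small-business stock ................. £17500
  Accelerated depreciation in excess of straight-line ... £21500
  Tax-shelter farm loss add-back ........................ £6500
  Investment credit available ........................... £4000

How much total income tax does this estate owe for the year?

General income tax:
  £17000 × 12% = £2040
  £1000 × 17% = £170
  £102000 × 28% = £28560
  → £30770
  Less investment credit £4000 → £26770

Alternative floor tax:
  Adjusted income: £120000 + £17500 + £21500 + £6500 = £165500
  Less exemption £82000 → base £83500
  £83500 × 19% = £15865

£26770 > £15865, so the general income tax governs.

£26770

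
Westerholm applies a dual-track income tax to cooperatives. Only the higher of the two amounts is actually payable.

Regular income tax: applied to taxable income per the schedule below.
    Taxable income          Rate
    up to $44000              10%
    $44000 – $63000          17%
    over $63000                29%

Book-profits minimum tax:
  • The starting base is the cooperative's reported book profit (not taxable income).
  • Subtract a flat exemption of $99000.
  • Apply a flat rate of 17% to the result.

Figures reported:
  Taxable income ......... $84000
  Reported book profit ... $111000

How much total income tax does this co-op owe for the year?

Regular income tax:
  $44000 × 10% = $4400
  $19000 × 17% = $3230
  $21000 × 29% = $6090
  → $13720

Book-profits minimum tax:
  Base (reported book profit): $111000
  Less exemption $99000 → base $12000
  $12000 × 17% = $2040

$13720 > $2040, so the regular income tax governs.

$13720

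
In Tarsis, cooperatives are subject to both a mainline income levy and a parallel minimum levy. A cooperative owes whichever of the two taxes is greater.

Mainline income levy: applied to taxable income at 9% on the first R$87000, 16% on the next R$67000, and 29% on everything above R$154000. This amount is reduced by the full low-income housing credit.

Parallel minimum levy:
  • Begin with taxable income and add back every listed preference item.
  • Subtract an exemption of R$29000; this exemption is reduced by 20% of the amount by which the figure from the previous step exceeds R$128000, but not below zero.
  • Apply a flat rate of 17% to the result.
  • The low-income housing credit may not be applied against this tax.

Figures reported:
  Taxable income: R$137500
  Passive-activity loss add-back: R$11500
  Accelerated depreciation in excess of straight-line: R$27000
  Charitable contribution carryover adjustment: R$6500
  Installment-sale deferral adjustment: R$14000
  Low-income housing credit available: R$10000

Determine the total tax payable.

Parallel minimum levy:
  Adjusted income: R$137500 + R$11500 + R$27000 + R$6500 + R$14000 = R$196500
  Exemption: R$29000 − 20% × (R$196500 − R$128000) = R$29000 − R$13700 = R$15300
  Base: R$196500 − R$15300 = R$181200
  R$181200 × 17% = R$30804

Mainline income levy:
  R$87000 × 9% = R$7830
  R$50500 × 16% = R$8080
  → R$15910
  Less low-income housing credit R$10000 → R$5910

R$30804 > R$5910, so the parallel minimum levy is the binding amount.

R$30804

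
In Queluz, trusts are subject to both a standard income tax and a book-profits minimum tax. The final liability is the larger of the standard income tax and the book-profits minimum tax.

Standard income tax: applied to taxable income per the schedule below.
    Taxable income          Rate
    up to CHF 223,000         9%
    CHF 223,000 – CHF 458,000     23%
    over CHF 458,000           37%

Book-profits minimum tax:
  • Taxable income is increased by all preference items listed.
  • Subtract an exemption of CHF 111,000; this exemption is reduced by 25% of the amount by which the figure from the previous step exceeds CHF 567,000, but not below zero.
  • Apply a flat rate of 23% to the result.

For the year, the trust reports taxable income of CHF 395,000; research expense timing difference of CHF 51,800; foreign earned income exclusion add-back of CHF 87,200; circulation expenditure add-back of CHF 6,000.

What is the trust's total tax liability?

Standard income tax:
  CHF 223,000 × 9% = CHF 20,070
  CHF 172,000 × 23% = CHF 39,560
  → CHF 59,630

Book-profits minimum tax:
  Adjusted income: CHF 395,000 + CHF 51,800 + CHF 87,200 + CHF 6,000 = CHF 540,000
  Exemption: CHF 540,000 ≤ CHF 567,000, so full CHF 111,000 applies
  Base: CHF 540,000 − CHF 111,000 = CHF 429,000
  CHF 429,000 × 23% = CHF 98,670

CHF 98,670 > CHF 59,630, so the book-profits minimum tax is the binding amount.

CHF 98,670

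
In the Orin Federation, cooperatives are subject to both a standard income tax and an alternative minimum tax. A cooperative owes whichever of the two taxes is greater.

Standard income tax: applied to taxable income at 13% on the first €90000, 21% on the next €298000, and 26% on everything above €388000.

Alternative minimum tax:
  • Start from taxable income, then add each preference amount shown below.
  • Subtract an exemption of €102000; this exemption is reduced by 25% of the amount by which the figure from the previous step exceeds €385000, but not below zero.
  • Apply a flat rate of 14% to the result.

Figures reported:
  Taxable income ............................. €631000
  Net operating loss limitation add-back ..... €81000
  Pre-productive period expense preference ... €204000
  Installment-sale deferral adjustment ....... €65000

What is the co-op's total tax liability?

€137460

Standard income tax:
  €90000 × 13% = €11700
  €298000 × 21% = €62580
  €243000 × 26% = €63180
  → €137460

Alternative minimum tax:
  Adjusted income: €631000 + €81000 + €204000 + €65000 = €981000
  Exemption: 25% × (€981000 − €385000) = €149000 ≥ €102000, so the exemption is fully phased out
  Base: €981000 − €0 = €981000
  €981000 × 14% = €137340

€137460 > €137340, so the standard income tax governs.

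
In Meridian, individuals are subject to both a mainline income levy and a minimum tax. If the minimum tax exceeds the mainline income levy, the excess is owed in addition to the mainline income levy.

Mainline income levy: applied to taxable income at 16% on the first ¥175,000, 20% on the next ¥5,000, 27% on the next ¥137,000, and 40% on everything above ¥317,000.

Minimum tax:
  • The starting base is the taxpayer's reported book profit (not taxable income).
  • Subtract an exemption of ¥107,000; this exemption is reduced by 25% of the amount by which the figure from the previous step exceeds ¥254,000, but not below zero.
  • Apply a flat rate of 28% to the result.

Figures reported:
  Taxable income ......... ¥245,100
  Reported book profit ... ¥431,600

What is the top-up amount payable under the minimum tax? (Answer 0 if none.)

Mainline income levy:
  ¥175,000 × 16% = ¥28,000
  ¥5,000 × 20% = ¥1,000
  ¥65,100 × 27% = ¥17,577
  → ¥46,577

Minimum tax:
  Base (reported book profit): ¥431,600
  Exemption: ¥107,000 − 25% × (¥431,600 − ¥254,000) = ¥107,000 − ¥44,400 = ¥62,600
  Base: ¥431,600 − ¥62,600 = ¥369,000
  ¥369,000 × 28% = ¥103,320

Excess of minimum tax over mainline income levy: ¥103,320 − ¥46,577 = ¥56,743.

¥56,743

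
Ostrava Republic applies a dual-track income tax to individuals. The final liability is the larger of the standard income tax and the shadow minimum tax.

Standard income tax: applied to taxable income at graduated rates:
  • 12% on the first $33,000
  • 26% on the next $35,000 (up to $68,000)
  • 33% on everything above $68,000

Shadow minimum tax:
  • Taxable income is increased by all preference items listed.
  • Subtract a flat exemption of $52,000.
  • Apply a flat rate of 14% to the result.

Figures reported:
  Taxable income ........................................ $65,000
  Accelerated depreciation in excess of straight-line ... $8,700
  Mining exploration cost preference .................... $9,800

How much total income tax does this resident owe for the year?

Shadow minimum tax:
  Adjusted income: $65,000 + $8,700 + $9,800 = $83,500
  Less exemption $52,000 → base $31,500
  $31,500 × 14% = $4,410

Standard income tax:
  $33,000 × 12% = $3,960
  $32,000 × 26% = $8,320
  → $12,280

$12,280 > $4,410, so the standard income tax governs.

$12,280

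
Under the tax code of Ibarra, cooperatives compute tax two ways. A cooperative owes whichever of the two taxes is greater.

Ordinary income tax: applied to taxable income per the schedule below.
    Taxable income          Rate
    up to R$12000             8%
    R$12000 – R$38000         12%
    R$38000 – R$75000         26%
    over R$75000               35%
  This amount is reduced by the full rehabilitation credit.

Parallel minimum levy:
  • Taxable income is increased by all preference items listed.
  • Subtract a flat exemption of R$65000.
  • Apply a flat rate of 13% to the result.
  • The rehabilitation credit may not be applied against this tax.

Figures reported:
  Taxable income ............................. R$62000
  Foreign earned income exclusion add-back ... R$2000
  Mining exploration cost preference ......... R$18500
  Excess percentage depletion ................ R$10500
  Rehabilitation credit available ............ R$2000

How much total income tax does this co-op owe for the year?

R$8320

Ordinary income tax:
  R$12000 × 8% = R$960
  R$26000 × 12% = R$3120
  R$24000 × 26% = R$6240
  → R$10320
  Less rehabilitation credit R$2000 → R$8320

Parallel minimum levy:
  Adjusted income: R$62000 + R$2000 + R$18500 + R$10500 = R$93000
  Less exemption R$65000 → base R$28000
  R$28000 × 13% = R$3640

R$8320 > R$3640, so the ordinary income tax governs.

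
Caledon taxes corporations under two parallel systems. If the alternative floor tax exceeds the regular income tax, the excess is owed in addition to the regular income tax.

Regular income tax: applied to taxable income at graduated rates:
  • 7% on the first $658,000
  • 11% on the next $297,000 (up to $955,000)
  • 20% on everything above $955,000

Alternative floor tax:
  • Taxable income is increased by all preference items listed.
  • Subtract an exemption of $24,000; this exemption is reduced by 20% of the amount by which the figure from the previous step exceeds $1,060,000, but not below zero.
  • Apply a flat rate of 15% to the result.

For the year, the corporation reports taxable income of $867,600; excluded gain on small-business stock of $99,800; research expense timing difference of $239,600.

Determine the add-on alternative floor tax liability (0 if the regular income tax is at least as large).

Alternative floor tax:
  Adjusted income: $867,600 + $99,800 + $239,600 = $1,207,000
  Exemption: 20% × ($1,207,000 − $1,060,000) = $29,400 ≥ $24,000, so the exemption is fully phased out
  Base: $1,207,000 − $0 = $1,207,000
  $1,207,000 × 15% = $181,050

Regular income tax:
  $658,000 × 7% = $46,060
  $209,600 × 11% = $23,056
  → $69,116

Excess of alternative floor tax over regular income tax: $181,050 − $69,116 = $111,934.

$111,934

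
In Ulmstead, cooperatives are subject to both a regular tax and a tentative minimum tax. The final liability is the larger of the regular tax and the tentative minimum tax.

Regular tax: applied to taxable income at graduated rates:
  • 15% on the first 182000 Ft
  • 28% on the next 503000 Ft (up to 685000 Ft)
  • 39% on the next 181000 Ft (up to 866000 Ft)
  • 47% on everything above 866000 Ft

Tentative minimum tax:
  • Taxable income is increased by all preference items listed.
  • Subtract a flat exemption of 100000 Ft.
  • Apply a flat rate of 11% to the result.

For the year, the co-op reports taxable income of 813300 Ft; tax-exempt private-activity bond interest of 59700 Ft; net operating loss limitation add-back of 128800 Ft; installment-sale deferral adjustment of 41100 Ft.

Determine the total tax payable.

Regular tax:
  182000 Ft × 15% = 27300 Ft
  503000 Ft × 28% = 140840 Ft
  128300 Ft × 39% = 50037 Ft
  → 218177 Ft

Tentative minimum tax:
  Adjusted income: 813300 Ft + 59700 Ft + 128800 Ft + 41100 Ft = 1042900 Ft
  Less exemption 100000 Ft → base 942900 Ft
  942900 Ft × 11% = 103719 Ft

218177 Ft > 103719 Ft, so the regular tax governs.

218177 Ft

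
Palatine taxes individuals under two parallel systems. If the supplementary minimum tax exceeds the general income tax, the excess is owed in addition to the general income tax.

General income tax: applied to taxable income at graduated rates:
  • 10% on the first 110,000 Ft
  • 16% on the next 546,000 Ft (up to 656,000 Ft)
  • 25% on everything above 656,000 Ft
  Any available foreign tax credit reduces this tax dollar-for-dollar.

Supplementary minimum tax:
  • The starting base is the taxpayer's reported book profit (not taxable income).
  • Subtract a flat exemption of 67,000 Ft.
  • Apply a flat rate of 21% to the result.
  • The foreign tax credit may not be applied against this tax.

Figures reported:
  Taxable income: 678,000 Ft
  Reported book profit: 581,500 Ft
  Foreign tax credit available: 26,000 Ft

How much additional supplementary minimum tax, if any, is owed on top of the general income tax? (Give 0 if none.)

General income tax:
  110,000 Ft × 10% = 11,000 Ft
  546,000 Ft × 16% = 87,360 Ft
  22,000 Ft × 25% = 5,500 Ft
  → 103,860 Ft
  Less foreign tax credit 26,000 Ft → 77,860 Ft

Supplementary minimum tax:
  Base (reported book profit): 581,500 Ft
  Less exemption 67,000 Ft → base 514,500 Ft
  514,500 Ft × 21% = 108,045 Ft

Excess of supplementary minimum tax over general income tax: 108,045 Ft − 77,860 Ft = 30,185 Ft.

30,185 Ft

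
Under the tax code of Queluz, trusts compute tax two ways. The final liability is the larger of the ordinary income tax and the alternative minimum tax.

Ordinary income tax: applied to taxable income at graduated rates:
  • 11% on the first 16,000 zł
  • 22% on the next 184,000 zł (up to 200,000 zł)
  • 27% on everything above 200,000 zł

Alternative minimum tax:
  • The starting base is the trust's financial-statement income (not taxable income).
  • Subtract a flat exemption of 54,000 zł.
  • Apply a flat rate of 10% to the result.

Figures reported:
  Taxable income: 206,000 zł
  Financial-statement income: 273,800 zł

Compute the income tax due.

Ordinary income tax:
  16,000 zł × 11% = 1,760 zł
  184,000 zł × 22% = 40,480 zł
  6,000 zł × 27% = 1,620 zł
  → 43,860 zł

Alternative minimum tax:
  Base (financial-statement income): 273,800 zł
  Less exemption 54,000 zł → base 219,800 zł
  219,800 zł × 10% = 21,980 zł

43,860 zł > 21,980 zł, so the ordinary income tax governs.

43,860 zł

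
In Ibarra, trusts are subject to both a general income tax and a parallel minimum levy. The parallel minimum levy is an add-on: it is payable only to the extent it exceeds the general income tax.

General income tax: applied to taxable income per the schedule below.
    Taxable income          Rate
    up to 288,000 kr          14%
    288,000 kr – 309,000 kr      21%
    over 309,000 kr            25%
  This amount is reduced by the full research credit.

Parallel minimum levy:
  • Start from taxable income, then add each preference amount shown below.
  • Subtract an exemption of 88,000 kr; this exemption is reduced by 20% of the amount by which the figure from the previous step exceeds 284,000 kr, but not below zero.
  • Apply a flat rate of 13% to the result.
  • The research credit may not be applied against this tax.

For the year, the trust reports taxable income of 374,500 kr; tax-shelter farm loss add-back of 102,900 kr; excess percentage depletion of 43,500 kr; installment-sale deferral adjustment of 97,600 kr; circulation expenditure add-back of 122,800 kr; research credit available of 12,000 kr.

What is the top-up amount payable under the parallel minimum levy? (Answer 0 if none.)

47,264 kr

General income tax:
  288,000 kr × 14% = 40,320 kr
  21,000 kr × 21% = 4,410 kr
  65,500 kr × 25% = 16,375 kr
  → 61,105 kr
  Less research credit 12,000 kr → 49,105 kr

Parallel minimum levy:
  Adjusted income: 374,500 kr + 102,900 kr + 43,500 kr + 97,600 kr + 122,800 kr = 741,300 kr
  Exemption: 20% × (741,300 kr − 284,000 kr) = 91,460 kr ≥ 88,000 kr, so the exemption is fully phased out
  Base: 741,300 kr − 0 kr = 741,300 kr
  741,300 kr × 13% = 96,369 kr

Excess of parallel minimum levy over general income tax: 96,369 kr − 49,105 kr = 47,264 kr.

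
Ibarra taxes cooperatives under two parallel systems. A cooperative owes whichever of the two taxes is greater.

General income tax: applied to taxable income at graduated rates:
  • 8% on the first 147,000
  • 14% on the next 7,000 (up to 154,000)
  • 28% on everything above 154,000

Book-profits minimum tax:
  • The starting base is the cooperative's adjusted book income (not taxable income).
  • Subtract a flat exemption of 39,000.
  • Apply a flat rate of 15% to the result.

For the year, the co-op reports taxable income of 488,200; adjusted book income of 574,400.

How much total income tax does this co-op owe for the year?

Book-profits minimum tax:
  Base (adjusted book income): 574,400
  Less exemption 39,000 → base 535,400
  535,400 × 15% = 80,310

General income tax:
  147,000 × 8% = 11,760
  7,000 × 14% = 980
  334,200 × 28% = 93,576
  → 106,316

106,316 > 80,310, so the general income tax governs.

106,316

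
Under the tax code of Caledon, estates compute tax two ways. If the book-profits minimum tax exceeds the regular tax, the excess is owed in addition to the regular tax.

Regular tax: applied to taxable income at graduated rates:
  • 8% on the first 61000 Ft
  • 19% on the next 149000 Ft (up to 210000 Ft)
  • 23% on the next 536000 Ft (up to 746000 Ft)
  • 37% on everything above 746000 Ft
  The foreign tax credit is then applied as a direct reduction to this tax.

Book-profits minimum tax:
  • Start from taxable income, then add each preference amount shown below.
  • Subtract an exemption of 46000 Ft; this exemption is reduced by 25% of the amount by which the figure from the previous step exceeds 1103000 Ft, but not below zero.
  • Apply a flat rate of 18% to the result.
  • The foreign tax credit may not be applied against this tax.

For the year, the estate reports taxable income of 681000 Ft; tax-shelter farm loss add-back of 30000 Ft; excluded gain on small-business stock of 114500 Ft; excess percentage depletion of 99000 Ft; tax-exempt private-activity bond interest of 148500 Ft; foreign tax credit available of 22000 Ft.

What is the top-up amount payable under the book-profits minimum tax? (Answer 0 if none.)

Book-profits minimum tax:
  Adjusted income: 681000 Ft + 30000 Ft + 114500 Ft + 99000 Ft + 148500 Ft = 1073000 Ft
  Exemption: 1073000 Ft ≤ 1103000 Ft, so full 46000 Ft applies
  Base: 1073000 Ft − 46000 Ft = 1027000 Ft
  1027000 Ft × 18% = 184860 Ft

Regular tax:
  61000 Ft × 8% = 4880 Ft
  149000 Ft × 19% = 28310 Ft
  471000 Ft × 23% = 108330 Ft
  → 141520 Ft
  Less foreign tax credit 22000 Ft → 119520 Ft

Excess of book-profits minimum tax over regular tax: 184860 Ft − 119520 Ft = 65340 Ft.

65340 Ft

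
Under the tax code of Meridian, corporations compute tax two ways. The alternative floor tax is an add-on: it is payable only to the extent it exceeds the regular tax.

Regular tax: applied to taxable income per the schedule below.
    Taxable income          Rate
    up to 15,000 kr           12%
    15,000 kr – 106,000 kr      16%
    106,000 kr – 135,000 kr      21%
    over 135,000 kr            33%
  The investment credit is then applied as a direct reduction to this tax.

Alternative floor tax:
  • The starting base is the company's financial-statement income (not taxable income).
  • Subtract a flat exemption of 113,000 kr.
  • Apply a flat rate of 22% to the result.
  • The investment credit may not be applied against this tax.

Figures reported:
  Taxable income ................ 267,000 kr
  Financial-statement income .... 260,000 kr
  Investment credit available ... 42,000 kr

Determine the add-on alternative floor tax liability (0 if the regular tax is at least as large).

8,330 kr

Alternative floor tax:
  Base (financial-statement income): 260,000 kr
  Less exemption 113,000 kr → base 147,000 kr
  147,000 kr × 22% = 32,340 kr

Regular tax:
  15,000 kr × 12% = 1,800 kr
  91,000 kr × 16% = 14,560 kr
  29,000 kr × 21% = 6,090 kr
  132,000 kr × 33% = 43,560 kr
  → 66,010 kr
  Less investment credit 42,000 kr → 24,010 kr

Excess of alternative floor tax over regular tax: 32,340 kr − 24,010 kr = 8,330 kr.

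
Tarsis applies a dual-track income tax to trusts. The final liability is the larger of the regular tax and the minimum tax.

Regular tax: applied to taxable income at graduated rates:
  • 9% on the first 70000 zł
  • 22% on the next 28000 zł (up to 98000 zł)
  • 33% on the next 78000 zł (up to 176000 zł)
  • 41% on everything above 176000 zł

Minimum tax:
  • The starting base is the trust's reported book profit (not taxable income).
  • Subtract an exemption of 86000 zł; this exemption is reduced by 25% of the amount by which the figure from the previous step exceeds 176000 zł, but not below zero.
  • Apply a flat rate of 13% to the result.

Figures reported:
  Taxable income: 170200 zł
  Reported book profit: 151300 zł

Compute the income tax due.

Regular tax:
  70000 zł × 9% = 6300 zł
  28000 zł × 22% = 6160 zł
  72200 zł × 33% = 23826 zł
  → 36286 zł

Minimum tax:
  Base (reported book profit): 151300 zł
  Exemption: 151300 zł ≤ 176000 zł, so full 86000 zł applies
  Base: 151300 zł − 86000 zł = 65300 zł
  65300 zł × 13% = 8489 zł

36286 zł > 8489 zł, so the regular tax governs.

36286 zł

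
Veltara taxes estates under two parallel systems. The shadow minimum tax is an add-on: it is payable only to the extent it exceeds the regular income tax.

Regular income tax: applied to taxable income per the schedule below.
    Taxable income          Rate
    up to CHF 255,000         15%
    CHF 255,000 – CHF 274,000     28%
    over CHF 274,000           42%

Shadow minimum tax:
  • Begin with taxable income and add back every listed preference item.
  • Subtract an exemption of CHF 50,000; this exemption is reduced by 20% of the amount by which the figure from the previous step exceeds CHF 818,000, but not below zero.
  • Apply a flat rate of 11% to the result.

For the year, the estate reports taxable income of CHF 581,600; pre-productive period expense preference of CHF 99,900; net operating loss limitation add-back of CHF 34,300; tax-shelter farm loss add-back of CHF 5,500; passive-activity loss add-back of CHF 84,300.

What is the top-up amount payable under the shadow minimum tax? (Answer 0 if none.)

CHF 0

Regular income tax:
  CHF 255,000 × 15% = CHF 38,250
  CHF 19,000 × 28% = CHF 5,320
  CHF 307,600 × 42% = CHF 129,192
  → CHF 172,762

Shadow minimum tax:
  Adjusted income: CHF 581,600 + CHF 99,900 + CHF 34,300 + CHF 5,500 + CHF 84,300 = CHF 805,600
  Exemption: CHF 805,600 ≤ CHF 818,000, so full CHF 50,000 applies
  Base: CHF 805,600 − CHF 50,000 = CHF 755,600
  CHF 755,600 × 11% = CHF 83,116

CHF 83,116 ≤ CHF 172,762, so no add-on is due.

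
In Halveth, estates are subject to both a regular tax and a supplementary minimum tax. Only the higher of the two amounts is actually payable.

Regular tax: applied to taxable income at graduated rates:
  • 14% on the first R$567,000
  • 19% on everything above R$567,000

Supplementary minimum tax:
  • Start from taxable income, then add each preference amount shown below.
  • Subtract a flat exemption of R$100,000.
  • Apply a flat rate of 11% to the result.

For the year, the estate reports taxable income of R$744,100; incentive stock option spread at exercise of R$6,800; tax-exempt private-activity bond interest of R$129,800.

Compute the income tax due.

Regular tax:
  R$567,000 × 14% = R$79,380
  R$177,100 × 19% = R$33,649
  → R$113,029

Supplementary minimum tax:
  Adjusted income: R$744,100 + R$6,800 + R$129,800 = R$880,700
  Less exemption R$100,000 → base R$780,700
  R$780,700 × 11% = R$85,877

R$113,029 > R$85,877, so the regular tax governs.

R$113,029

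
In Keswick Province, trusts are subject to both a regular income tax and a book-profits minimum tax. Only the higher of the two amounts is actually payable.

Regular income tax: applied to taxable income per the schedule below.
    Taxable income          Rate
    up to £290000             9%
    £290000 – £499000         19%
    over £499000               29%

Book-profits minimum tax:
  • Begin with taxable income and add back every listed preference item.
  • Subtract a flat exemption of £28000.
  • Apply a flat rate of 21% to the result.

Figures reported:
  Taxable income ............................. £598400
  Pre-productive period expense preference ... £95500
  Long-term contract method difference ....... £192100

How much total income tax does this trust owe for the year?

Regular income tax:
  £290000 × 9% = £26100
  £209000 × 19% = £39710
  £99400 × 29% = £28826
  → £94636

Book-profits minimum tax:
  Adjusted income: £598400 + £95500 + £192100 = £886000
  Less exemption £28000 → base £858000
  £858000 × 21% = £180180

£180180 > £94636, so the book-profits minimum tax is the binding amount.

£180180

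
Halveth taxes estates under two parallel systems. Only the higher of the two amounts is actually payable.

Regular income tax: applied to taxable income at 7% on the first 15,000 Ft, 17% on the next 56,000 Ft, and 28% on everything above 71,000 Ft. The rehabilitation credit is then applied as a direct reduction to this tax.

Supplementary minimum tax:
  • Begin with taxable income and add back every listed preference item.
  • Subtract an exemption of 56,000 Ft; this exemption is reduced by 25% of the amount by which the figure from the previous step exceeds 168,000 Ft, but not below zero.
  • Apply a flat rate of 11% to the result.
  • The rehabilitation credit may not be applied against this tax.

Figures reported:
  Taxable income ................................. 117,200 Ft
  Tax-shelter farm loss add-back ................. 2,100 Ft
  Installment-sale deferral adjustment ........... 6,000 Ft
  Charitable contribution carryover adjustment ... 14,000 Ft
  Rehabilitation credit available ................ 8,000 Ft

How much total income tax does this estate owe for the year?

15,506 Ft

Regular income tax:
  15,000 Ft × 7% = 1,050 Ft
  56,000 Ft × 17% = 9,520 Ft
  46,200 Ft × 28% = 12,936 Ft
  → 23,506 Ft
  Less rehabilitation credit 8,000 Ft → 15,506 Ft

Supplementary minimum tax:
  Adjusted income: 117,200 Ft + 2,100 Ft + 6,000 Ft + 14,000 Ft = 139,300 Ft
  Exemption: 139,300 Ft ≤ 168,000 Ft, so full 56,000 Ft applies
  Base: 139,300 Ft − 56,000 Ft = 83,300 Ft
  83,300 Ft × 11% = 9,163 Ft

15,506 Ft > 9,163 Ft, so the regular income tax governs.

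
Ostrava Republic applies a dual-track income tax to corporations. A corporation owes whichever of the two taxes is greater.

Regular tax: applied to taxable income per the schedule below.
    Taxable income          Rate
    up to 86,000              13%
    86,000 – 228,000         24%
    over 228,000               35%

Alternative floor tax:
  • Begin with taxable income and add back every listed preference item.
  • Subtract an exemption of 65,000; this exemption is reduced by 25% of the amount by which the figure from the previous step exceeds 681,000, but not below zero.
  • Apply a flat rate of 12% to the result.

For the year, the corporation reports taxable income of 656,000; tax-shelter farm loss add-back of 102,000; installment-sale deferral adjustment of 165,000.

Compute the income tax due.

195,060

Regular tax:
  86,000 × 13% = 11,180
  142,000 × 24% = 34,080
  428,000 × 35% = 149,800
  → 195,060

Alternative floor tax:
  Adjusted income: 656,000 + 102,000 + 165,000 = 923,000
  Exemption: 65,000 − 25% × (923,000 − 681,000) = 65,000 − 60,500 = 4,500
  Base: 923,000 − 4,500 = 918,500
  918,500 × 12% = 110,220

195,060 > 110,220, so the regular tax governs.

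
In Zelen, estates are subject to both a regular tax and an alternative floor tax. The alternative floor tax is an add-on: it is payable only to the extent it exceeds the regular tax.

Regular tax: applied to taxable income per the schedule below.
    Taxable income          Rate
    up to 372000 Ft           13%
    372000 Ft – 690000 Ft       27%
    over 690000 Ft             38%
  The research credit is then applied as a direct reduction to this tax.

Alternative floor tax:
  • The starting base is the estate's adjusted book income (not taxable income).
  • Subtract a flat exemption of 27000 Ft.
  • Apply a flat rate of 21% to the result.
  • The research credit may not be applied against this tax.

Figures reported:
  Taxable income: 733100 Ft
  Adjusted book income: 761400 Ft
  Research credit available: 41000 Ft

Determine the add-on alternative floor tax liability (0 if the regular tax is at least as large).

Alternative floor tax:
  Base (adjusted book income): 761400 Ft
  Less exemption 27000 Ft → base 734400 Ft
  734400 Ft × 21% = 154224 Ft

Regular tax:
  372000 Ft × 13% = 48360 Ft
  318000 Ft × 27% = 85860 Ft
  43100 Ft × 38% = 16378 Ft
  → 150598 Ft
  Less research credit 41000 Ft → 109598 Ft

Excess of alternative floor tax over regular tax: 154224 Ft − 109598 Ft = 44626 Ft.

44626 Ft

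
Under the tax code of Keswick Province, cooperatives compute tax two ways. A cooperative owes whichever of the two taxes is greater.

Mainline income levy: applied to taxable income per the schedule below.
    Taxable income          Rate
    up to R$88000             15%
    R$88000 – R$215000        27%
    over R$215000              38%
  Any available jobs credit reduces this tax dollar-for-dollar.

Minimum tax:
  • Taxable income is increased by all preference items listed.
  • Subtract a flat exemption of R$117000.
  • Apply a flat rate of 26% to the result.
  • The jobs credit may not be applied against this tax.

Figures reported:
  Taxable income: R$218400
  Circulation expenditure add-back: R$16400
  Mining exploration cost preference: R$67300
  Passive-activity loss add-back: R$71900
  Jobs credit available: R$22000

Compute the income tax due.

R$66820

Mainline income levy:
  R$88000 × 15% = R$13200
  R$127000 × 27% = R$34290
  R$3400 × 38% = R$1292
  → R$48782
  Less jobs credit R$22000 → R$26782

Minimum tax:
  Adjusted income: R$218400 + R$16400 + R$67300 + R$71900 = R$374000
  Less exemption R$117000 → base R$257000
  R$257000 × 26% = R$66820

R$66820 > R$26782, so the minimum tax is the binding amount.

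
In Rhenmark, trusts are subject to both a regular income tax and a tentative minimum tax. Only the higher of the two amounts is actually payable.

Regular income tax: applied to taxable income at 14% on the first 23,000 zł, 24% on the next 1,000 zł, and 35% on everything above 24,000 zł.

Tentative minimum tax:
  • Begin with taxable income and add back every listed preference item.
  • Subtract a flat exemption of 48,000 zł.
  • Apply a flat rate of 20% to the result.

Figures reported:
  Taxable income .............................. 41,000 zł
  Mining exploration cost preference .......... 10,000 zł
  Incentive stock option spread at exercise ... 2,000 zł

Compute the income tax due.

Tentative minimum tax:
  Adjusted income: 41,000 zł + 10,000 zł + 2,000 zł = 53,000 zł
  Less exemption 48,000 zł → base 5,000 zł
  5,000 zł × 20% = 1,000 zł

Regular income tax:
  23,000 zł × 14% = 3,220 zł
  1,000 zł × 24% = 240 zł
  17,000 zł × 35% = 5,950 zł
  → 9,410 zł

9,410 zł > 1,000 zł, so the regular income tax governs.

9,410 zł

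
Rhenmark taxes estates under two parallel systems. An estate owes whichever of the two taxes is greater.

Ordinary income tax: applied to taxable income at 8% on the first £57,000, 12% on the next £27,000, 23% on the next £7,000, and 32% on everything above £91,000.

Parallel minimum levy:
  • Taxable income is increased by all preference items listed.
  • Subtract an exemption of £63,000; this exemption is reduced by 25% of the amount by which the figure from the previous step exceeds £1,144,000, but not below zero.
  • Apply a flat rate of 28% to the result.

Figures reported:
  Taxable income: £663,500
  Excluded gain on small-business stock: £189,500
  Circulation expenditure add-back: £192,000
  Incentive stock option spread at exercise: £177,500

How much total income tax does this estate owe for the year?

£330,155

Parallel minimum levy:
  Adjusted income: £663,500 + £189,500 + £192,000 + £177,500 = £1,222,500
  Exemption: £63,000 − 25% × (£1,222,500 − £1,144,000) = £63,000 − £19,625 = £43,375
  Base: £1,222,500 − £43,375 = £1,179,125
  £1,179,125 × 28% = £330,155

Ordinary income tax:
  £57,000 × 8% = £4,560
  £27,000 × 12% = £3,240
  £7,000 × 23% = £1,610
  £572,500 × 32% = £183,200
  → £192,610

£330,155 > £192,610, so the parallel minimum levy is the binding amount.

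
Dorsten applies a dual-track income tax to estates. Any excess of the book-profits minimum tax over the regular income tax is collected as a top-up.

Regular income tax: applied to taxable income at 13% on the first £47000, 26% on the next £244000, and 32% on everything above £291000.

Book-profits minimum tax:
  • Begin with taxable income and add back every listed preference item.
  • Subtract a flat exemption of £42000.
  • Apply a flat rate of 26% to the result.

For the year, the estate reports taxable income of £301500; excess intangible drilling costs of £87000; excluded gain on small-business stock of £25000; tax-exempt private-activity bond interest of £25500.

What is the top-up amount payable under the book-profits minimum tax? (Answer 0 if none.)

Regular income tax:
  £47000 × 13% = £6110
  £244000 × 26% = £63440
  £10500 × 32% = £3360
  → £72910

Book-profits minimum tax:
  Adjusted income: £301500 + £87000 + £25000 + £25500 = £439000
  Less exemption £42000 → base £397000
  £397000 × 26% = £103220

Excess of book-profits minimum tax over regular income tax: £103220 − £72910 = £30310.

£30310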